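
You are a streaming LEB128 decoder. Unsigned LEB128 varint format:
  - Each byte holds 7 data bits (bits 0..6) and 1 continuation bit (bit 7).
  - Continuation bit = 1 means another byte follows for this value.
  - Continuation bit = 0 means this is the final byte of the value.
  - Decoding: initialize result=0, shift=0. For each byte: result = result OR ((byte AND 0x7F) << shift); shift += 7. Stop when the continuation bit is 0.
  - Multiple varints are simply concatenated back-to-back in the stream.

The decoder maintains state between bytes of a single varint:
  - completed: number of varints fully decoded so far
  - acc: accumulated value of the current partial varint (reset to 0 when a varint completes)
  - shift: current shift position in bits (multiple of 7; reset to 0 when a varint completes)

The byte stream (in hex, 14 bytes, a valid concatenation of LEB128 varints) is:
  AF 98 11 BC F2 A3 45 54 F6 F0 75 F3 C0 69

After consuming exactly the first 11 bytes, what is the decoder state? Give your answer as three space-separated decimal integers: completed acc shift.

Answer: 4 0 0

Derivation:
byte[0]=0xAF cont=1 payload=0x2F: acc |= 47<<0 -> completed=0 acc=47 shift=7
byte[1]=0x98 cont=1 payload=0x18: acc |= 24<<7 -> completed=0 acc=3119 shift=14
byte[2]=0x11 cont=0 payload=0x11: varint #1 complete (value=281647); reset -> completed=1 acc=0 shift=0
byte[3]=0xBC cont=1 payload=0x3C: acc |= 60<<0 -> completed=1 acc=60 shift=7
byte[4]=0xF2 cont=1 payload=0x72: acc |= 114<<7 -> completed=1 acc=14652 shift=14
byte[5]=0xA3 cont=1 payload=0x23: acc |= 35<<14 -> completed=1 acc=588092 shift=21
byte[6]=0x45 cont=0 payload=0x45: varint #2 complete (value=145291580); reset -> completed=2 acc=0 shift=0
byte[7]=0x54 cont=0 payload=0x54: varint #3 complete (value=84); reset -> completed=3 acc=0 shift=0
byte[8]=0xF6 cont=1 payload=0x76: acc |= 118<<0 -> completed=3 acc=118 shift=7
byte[9]=0xF0 cont=1 payload=0x70: acc |= 112<<7 -> completed=3 acc=14454 shift=14
byte[10]=0x75 cont=0 payload=0x75: varint #4 complete (value=1931382); reset -> completed=4 acc=0 shift=0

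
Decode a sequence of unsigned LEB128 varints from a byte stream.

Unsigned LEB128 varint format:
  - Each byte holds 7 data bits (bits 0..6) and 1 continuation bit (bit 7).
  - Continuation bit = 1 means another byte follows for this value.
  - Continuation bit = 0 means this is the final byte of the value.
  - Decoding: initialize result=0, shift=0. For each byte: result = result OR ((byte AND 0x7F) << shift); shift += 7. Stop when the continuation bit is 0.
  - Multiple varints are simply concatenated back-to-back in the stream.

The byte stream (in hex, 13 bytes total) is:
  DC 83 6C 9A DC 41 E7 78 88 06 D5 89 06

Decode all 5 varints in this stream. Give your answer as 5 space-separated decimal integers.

  byte[0]=0xDC cont=1 payload=0x5C=92: acc |= 92<<0 -> acc=92 shift=7
  byte[1]=0x83 cont=1 payload=0x03=3: acc |= 3<<7 -> acc=476 shift=14
  byte[2]=0x6C cont=0 payload=0x6C=108: acc |= 108<<14 -> acc=1769948 shift=21 [end]
Varint 1: bytes[0:3] = DC 83 6C -> value 1769948 (3 byte(s))
  byte[3]=0x9A cont=1 payload=0x1A=26: acc |= 26<<0 -> acc=26 shift=7
  byte[4]=0xDC cont=1 payload=0x5C=92: acc |= 92<<7 -> acc=11802 shift=14
  byte[5]=0x41 cont=0 payload=0x41=65: acc |= 65<<14 -> acc=1076762 shift=21 [end]
Varint 2: bytes[3:6] = 9A DC 41 -> value 1076762 (3 byte(s))
  byte[6]=0xE7 cont=1 payload=0x67=103: acc |= 103<<0 -> acc=103 shift=7
  byte[7]=0x78 cont=0 payload=0x78=120: acc |= 120<<7 -> acc=15463 shift=14 [end]
Varint 3: bytes[6:8] = E7 78 -> value 15463 (2 byte(s))
  byte[8]=0x88 cont=1 payload=0x08=8: acc |= 8<<0 -> acc=8 shift=7
  byte[9]=0x06 cont=0 payload=0x06=6: acc |= 6<<7 -> acc=776 shift=14 [end]
Varint 4: bytes[8:10] = 88 06 -> value 776 (2 byte(s))
  byte[10]=0xD5 cont=1 payload=0x55=85: acc |= 85<<0 -> acc=85 shift=7
  byte[11]=0x89 cont=1 payload=0x09=9: acc |= 9<<7 -> acc=1237 shift=14
  byte[12]=0x06 cont=0 payload=0x06=6: acc |= 6<<14 -> acc=99541 shift=21 [end]
Varint 5: bytes[10:13] = D5 89 06 -> value 99541 (3 byte(s))

Answer: 1769948 1076762 15463 776 99541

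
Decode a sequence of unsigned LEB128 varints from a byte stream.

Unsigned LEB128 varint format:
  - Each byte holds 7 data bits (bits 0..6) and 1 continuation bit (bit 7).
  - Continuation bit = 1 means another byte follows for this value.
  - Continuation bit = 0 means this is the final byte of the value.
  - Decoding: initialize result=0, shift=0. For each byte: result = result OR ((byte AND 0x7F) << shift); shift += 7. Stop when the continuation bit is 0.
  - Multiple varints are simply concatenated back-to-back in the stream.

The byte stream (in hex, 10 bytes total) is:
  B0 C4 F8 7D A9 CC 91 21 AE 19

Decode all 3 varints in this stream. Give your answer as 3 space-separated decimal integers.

Answer: 264118832 69494313 3246

Derivation:
  byte[0]=0xB0 cont=1 payload=0x30=48: acc |= 48<<0 -> acc=48 shift=7
  byte[1]=0xC4 cont=1 payload=0x44=68: acc |= 68<<7 -> acc=8752 shift=14
  byte[2]=0xF8 cont=1 payload=0x78=120: acc |= 120<<14 -> acc=1974832 shift=21
  byte[3]=0x7D cont=0 payload=0x7D=125: acc |= 125<<21 -> acc=264118832 shift=28 [end]
Varint 1: bytes[0:4] = B0 C4 F8 7D -> value 264118832 (4 byte(s))
  byte[4]=0xA9 cont=1 payload=0x29=41: acc |= 41<<0 -> acc=41 shift=7
  byte[5]=0xCC cont=1 payload=0x4C=76: acc |= 76<<7 -> acc=9769 shift=14
  byte[6]=0x91 cont=1 payload=0x11=17: acc |= 17<<14 -> acc=288297 shift=21
  byte[7]=0x21 cont=0 payload=0x21=33: acc |= 33<<21 -> acc=69494313 shift=28 [end]
Varint 2: bytes[4:8] = A9 CC 91 21 -> value 69494313 (4 byte(s))
  byte[8]=0xAE cont=1 payload=0x2E=46: acc |= 46<<0 -> acc=46 shift=7
  byte[9]=0x19 cont=0 payload=0x19=25: acc |= 25<<7 -> acc=3246 shift=14 [end]
Varint 3: bytes[8:10] = AE 19 -> value 3246 (2 byte(s))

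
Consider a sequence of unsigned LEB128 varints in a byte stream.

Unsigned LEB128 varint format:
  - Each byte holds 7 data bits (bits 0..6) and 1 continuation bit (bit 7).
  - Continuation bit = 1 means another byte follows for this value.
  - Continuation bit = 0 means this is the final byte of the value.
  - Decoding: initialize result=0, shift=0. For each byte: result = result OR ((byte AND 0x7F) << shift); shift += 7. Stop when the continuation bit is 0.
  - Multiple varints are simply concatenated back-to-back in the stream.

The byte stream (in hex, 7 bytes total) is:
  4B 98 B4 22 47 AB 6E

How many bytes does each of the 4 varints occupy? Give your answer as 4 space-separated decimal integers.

  byte[0]=0x4B cont=0 payload=0x4B=75: acc |= 75<<0 -> acc=75 shift=7 [end]
Varint 1: bytes[0:1] = 4B -> value 75 (1 byte(s))
  byte[1]=0x98 cont=1 payload=0x18=24: acc |= 24<<0 -> acc=24 shift=7
  byte[2]=0xB4 cont=1 payload=0x34=52: acc |= 52<<7 -> acc=6680 shift=14
  byte[3]=0x22 cont=0 payload=0x22=34: acc |= 34<<14 -> acc=563736 shift=21 [end]
Varint 2: bytes[1:4] = 98 B4 22 -> value 563736 (3 byte(s))
  byte[4]=0x47 cont=0 payload=0x47=71: acc |= 71<<0 -> acc=71 shift=7 [end]
Varint 3: bytes[4:5] = 47 -> value 71 (1 byte(s))
  byte[5]=0xAB cont=1 payload=0x2B=43: acc |= 43<<0 -> acc=43 shift=7
  byte[6]=0x6E cont=0 payload=0x6E=110: acc |= 110<<7 -> acc=14123 shift=14 [end]
Varint 4: bytes[5:7] = AB 6E -> value 14123 (2 byte(s))

Answer: 1 3 1 2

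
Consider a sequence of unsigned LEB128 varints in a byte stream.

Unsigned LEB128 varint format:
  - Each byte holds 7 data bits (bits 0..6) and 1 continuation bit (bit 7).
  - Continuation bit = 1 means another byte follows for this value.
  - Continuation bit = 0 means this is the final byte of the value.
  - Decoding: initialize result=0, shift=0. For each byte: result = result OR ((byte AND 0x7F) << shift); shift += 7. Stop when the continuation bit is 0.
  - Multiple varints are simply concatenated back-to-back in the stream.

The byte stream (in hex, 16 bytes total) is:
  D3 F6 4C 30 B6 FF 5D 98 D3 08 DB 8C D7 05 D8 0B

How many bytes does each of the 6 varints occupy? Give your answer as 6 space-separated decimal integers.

Answer: 3 1 3 3 4 2

Derivation:
  byte[0]=0xD3 cont=1 payload=0x53=83: acc |= 83<<0 -> acc=83 shift=7
  byte[1]=0xF6 cont=1 payload=0x76=118: acc |= 118<<7 -> acc=15187 shift=14
  byte[2]=0x4C cont=0 payload=0x4C=76: acc |= 76<<14 -> acc=1260371 shift=21 [end]
Varint 1: bytes[0:3] = D3 F6 4C -> value 1260371 (3 byte(s))
  byte[3]=0x30 cont=0 payload=0x30=48: acc |= 48<<0 -> acc=48 shift=7 [end]
Varint 2: bytes[3:4] = 30 -> value 48 (1 byte(s))
  byte[4]=0xB6 cont=1 payload=0x36=54: acc |= 54<<0 -> acc=54 shift=7
  byte[5]=0xFF cont=1 payload=0x7F=127: acc |= 127<<7 -> acc=16310 shift=14
  byte[6]=0x5D cont=0 payload=0x5D=93: acc |= 93<<14 -> acc=1540022 shift=21 [end]
Varint 3: bytes[4:7] = B6 FF 5D -> value 1540022 (3 byte(s))
  byte[7]=0x98 cont=1 payload=0x18=24: acc |= 24<<0 -> acc=24 shift=7
  byte[8]=0xD3 cont=1 payload=0x53=83: acc |= 83<<7 -> acc=10648 shift=14
  byte[9]=0x08 cont=0 payload=0x08=8: acc |= 8<<14 -> acc=141720 shift=21 [end]
Varint 4: bytes[7:10] = 98 D3 08 -> value 141720 (3 byte(s))
  byte[10]=0xDB cont=1 payload=0x5B=91: acc |= 91<<0 -> acc=91 shift=7
  byte[11]=0x8C cont=1 payload=0x0C=12: acc |= 12<<7 -> acc=1627 shift=14
  byte[12]=0xD7 cont=1 payload=0x57=87: acc |= 87<<14 -> acc=1427035 shift=21
  byte[13]=0x05 cont=0 payload=0x05=5: acc |= 5<<21 -> acc=11912795 shift=28 [end]
Varint 5: bytes[10:14] = DB 8C D7 05 -> value 11912795 (4 byte(s))
  byte[14]=0xD8 cont=1 payload=0x58=88: acc |= 88<<0 -> acc=88 shift=7
  byte[15]=0x0B cont=0 payload=0x0B=11: acc |= 11<<7 -> acc=1496 shift=14 [end]
Varint 6: bytes[14:16] = D8 0B -> value 1496 (2 byte(s))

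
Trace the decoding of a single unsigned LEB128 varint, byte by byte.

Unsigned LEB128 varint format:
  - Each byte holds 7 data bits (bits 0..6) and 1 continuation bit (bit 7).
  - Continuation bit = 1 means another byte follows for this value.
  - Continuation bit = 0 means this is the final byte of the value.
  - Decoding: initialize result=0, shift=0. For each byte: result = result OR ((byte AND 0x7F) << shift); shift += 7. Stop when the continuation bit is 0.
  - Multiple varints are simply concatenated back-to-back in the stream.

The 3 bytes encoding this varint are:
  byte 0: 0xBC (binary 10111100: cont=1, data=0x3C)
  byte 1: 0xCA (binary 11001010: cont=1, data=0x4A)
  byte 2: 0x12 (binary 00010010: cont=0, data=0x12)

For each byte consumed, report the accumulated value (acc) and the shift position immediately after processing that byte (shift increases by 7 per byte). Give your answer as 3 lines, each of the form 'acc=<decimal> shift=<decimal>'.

Answer: acc=60 shift=7
acc=9532 shift=14
acc=304444 shift=21

Derivation:
byte 0=0xBC: payload=0x3C=60, contrib = 60<<0 = 60; acc -> 60, shift -> 7
byte 1=0xCA: payload=0x4A=74, contrib = 74<<7 = 9472; acc -> 9532, shift -> 14
byte 2=0x12: payload=0x12=18, contrib = 18<<14 = 294912; acc -> 304444, shift -> 21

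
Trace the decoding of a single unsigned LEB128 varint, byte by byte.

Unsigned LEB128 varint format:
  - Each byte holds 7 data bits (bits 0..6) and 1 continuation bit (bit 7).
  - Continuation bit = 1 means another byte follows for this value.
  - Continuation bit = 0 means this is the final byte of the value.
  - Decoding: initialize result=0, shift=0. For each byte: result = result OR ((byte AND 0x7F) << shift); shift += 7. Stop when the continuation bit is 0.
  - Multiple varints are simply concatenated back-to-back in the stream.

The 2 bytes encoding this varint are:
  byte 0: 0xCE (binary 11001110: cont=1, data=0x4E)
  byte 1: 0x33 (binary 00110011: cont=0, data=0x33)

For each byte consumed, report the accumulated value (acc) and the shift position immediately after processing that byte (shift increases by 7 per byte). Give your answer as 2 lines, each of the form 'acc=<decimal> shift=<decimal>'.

Answer: acc=78 shift=7
acc=6606 shift=14

Derivation:
byte 0=0xCE: payload=0x4E=78, contrib = 78<<0 = 78; acc -> 78, shift -> 7
byte 1=0x33: payload=0x33=51, contrib = 51<<7 = 6528; acc -> 6606, shift -> 14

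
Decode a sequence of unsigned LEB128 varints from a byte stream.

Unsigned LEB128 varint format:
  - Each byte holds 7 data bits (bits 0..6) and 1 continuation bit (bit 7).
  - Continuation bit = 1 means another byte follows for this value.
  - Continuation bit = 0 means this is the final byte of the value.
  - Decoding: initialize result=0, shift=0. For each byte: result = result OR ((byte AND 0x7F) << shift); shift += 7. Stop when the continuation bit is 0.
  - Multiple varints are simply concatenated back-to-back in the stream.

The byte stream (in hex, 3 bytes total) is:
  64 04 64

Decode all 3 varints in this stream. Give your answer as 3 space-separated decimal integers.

Answer: 100 4 100

Derivation:
  byte[0]=0x64 cont=0 payload=0x64=100: acc |= 100<<0 -> acc=100 shift=7 [end]
Varint 1: bytes[0:1] = 64 -> value 100 (1 byte(s))
  byte[1]=0x04 cont=0 payload=0x04=4: acc |= 4<<0 -> acc=4 shift=7 [end]
Varint 2: bytes[1:2] = 04 -> value 4 (1 byte(s))
  byte[2]=0x64 cont=0 payload=0x64=100: acc |= 100<<0 -> acc=100 shift=7 [end]
Varint 3: bytes[2:3] = 64 -> value 100 (1 byte(s))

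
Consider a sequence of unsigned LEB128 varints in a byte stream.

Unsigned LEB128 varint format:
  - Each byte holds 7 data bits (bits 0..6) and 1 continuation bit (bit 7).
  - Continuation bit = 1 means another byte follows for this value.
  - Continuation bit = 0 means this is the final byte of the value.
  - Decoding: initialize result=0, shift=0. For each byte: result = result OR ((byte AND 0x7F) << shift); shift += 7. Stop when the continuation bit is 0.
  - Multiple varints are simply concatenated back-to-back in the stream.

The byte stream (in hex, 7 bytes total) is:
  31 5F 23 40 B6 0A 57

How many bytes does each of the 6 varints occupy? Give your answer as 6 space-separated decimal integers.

Answer: 1 1 1 1 2 1

Derivation:
  byte[0]=0x31 cont=0 payload=0x31=49: acc |= 49<<0 -> acc=49 shift=7 [end]
Varint 1: bytes[0:1] = 31 -> value 49 (1 byte(s))
  byte[1]=0x5F cont=0 payload=0x5F=95: acc |= 95<<0 -> acc=95 shift=7 [end]
Varint 2: bytes[1:2] = 5F -> value 95 (1 byte(s))
  byte[2]=0x23 cont=0 payload=0x23=35: acc |= 35<<0 -> acc=35 shift=7 [end]
Varint 3: bytes[2:3] = 23 -> value 35 (1 byte(s))
  byte[3]=0x40 cont=0 payload=0x40=64: acc |= 64<<0 -> acc=64 shift=7 [end]
Varint 4: bytes[3:4] = 40 -> value 64 (1 byte(s))
  byte[4]=0xB6 cont=1 payload=0x36=54: acc |= 54<<0 -> acc=54 shift=7
  byte[5]=0x0A cont=0 payload=0x0A=10: acc |= 10<<7 -> acc=1334 shift=14 [end]
Varint 5: bytes[4:6] = B6 0A -> value 1334 (2 byte(s))
  byte[6]=0x57 cont=0 payload=0x57=87: acc |= 87<<0 -> acc=87 shift=7 [end]
Varint 6: bytes[6:7] = 57 -> value 87 (1 byte(s))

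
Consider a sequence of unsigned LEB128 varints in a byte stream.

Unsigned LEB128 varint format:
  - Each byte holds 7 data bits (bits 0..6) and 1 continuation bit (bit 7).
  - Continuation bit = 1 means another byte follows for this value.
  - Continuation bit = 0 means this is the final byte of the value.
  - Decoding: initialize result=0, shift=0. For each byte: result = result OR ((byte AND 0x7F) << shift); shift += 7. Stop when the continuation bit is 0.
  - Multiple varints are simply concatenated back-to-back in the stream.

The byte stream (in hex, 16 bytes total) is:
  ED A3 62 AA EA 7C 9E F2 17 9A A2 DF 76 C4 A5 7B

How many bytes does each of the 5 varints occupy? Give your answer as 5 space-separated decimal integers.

  byte[0]=0xED cont=1 payload=0x6D=109: acc |= 109<<0 -> acc=109 shift=7
  byte[1]=0xA3 cont=1 payload=0x23=35: acc |= 35<<7 -> acc=4589 shift=14
  byte[2]=0x62 cont=0 payload=0x62=98: acc |= 98<<14 -> acc=1610221 shift=21 [end]
Varint 1: bytes[0:3] = ED A3 62 -> value 1610221 (3 byte(s))
  byte[3]=0xAA cont=1 payload=0x2A=42: acc |= 42<<0 -> acc=42 shift=7
  byte[4]=0xEA cont=1 payload=0x6A=106: acc |= 106<<7 -> acc=13610 shift=14
  byte[5]=0x7C cont=0 payload=0x7C=124: acc |= 124<<14 -> acc=2045226 shift=21 [end]
Varint 2: bytes[3:6] = AA EA 7C -> value 2045226 (3 byte(s))
  byte[6]=0x9E cont=1 payload=0x1E=30: acc |= 30<<0 -> acc=30 shift=7
  byte[7]=0xF2 cont=1 payload=0x72=114: acc |= 114<<7 -> acc=14622 shift=14
  byte[8]=0x17 cont=0 payload=0x17=23: acc |= 23<<14 -> acc=391454 shift=21 [end]
Varint 3: bytes[6:9] = 9E F2 17 -> value 391454 (3 byte(s))
  byte[9]=0x9A cont=1 payload=0x1A=26: acc |= 26<<0 -> acc=26 shift=7
  byte[10]=0xA2 cont=1 payload=0x22=34: acc |= 34<<7 -> acc=4378 shift=14
  byte[11]=0xDF cont=1 payload=0x5F=95: acc |= 95<<14 -> acc=1560858 shift=21
  byte[12]=0x76 cont=0 payload=0x76=118: acc |= 118<<21 -> acc=249024794 shift=28 [end]
Varint 4: bytes[9:13] = 9A A2 DF 76 -> value 249024794 (4 byte(s))
  byte[13]=0xC4 cont=1 payload=0x44=68: acc |= 68<<0 -> acc=68 shift=7
  byte[14]=0xA5 cont=1 payload=0x25=37: acc |= 37<<7 -> acc=4804 shift=14
  byte[15]=0x7B cont=0 payload=0x7B=123: acc |= 123<<14 -> acc=2020036 shift=21 [end]
Varint 5: bytes[13:16] = C4 A5 7B -> value 2020036 (3 byte(s))

Answer: 3 3 3 4 3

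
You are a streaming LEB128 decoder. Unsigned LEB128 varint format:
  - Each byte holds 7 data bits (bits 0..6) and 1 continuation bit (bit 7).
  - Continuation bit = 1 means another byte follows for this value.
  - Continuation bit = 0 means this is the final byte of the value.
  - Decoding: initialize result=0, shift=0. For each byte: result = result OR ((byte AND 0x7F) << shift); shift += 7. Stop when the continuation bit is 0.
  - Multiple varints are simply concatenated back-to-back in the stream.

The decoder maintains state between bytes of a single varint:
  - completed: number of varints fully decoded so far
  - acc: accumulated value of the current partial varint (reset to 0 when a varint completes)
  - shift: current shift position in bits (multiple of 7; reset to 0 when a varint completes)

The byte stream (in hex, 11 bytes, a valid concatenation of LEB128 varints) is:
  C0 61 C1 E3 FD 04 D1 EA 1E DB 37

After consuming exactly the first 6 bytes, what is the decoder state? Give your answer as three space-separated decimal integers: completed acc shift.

byte[0]=0xC0 cont=1 payload=0x40: acc |= 64<<0 -> completed=0 acc=64 shift=7
byte[1]=0x61 cont=0 payload=0x61: varint #1 complete (value=12480); reset -> completed=1 acc=0 shift=0
byte[2]=0xC1 cont=1 payload=0x41: acc |= 65<<0 -> completed=1 acc=65 shift=7
byte[3]=0xE3 cont=1 payload=0x63: acc |= 99<<7 -> completed=1 acc=12737 shift=14
byte[4]=0xFD cont=1 payload=0x7D: acc |= 125<<14 -> completed=1 acc=2060737 shift=21
byte[5]=0x04 cont=0 payload=0x04: varint #2 complete (value=10449345); reset -> completed=2 acc=0 shift=0

Answer: 2 0 0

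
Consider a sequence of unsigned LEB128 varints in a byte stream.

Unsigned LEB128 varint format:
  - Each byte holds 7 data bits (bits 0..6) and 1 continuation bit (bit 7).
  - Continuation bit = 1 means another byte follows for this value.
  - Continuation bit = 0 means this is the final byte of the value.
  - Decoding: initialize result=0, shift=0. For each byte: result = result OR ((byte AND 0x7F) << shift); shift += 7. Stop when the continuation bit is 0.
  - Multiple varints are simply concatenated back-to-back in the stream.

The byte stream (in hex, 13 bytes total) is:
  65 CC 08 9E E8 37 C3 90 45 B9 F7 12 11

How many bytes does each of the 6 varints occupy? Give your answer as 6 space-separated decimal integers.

  byte[0]=0x65 cont=0 payload=0x65=101: acc |= 101<<0 -> acc=101 shift=7 [end]
Varint 1: bytes[0:1] = 65 -> value 101 (1 byte(s))
  byte[1]=0xCC cont=1 payload=0x4C=76: acc |= 76<<0 -> acc=76 shift=7
  byte[2]=0x08 cont=0 payload=0x08=8: acc |= 8<<7 -> acc=1100 shift=14 [end]
Varint 2: bytes[1:3] = CC 08 -> value 1100 (2 byte(s))
  byte[3]=0x9E cont=1 payload=0x1E=30: acc |= 30<<0 -> acc=30 shift=7
  byte[4]=0xE8 cont=1 payload=0x68=104: acc |= 104<<7 -> acc=13342 shift=14
  byte[5]=0x37 cont=0 payload=0x37=55: acc |= 55<<14 -> acc=914462 shift=21 [end]
Varint 3: bytes[3:6] = 9E E8 37 -> value 914462 (3 byte(s))
  byte[6]=0xC3 cont=1 payload=0x43=67: acc |= 67<<0 -> acc=67 shift=7
  byte[7]=0x90 cont=1 payload=0x10=16: acc |= 16<<7 -> acc=2115 shift=14
  byte[8]=0x45 cont=0 payload=0x45=69: acc |= 69<<14 -> acc=1132611 shift=21 [end]
Varint 4: bytes[6:9] = C3 90 45 -> value 1132611 (3 byte(s))
  byte[9]=0xB9 cont=1 payload=0x39=57: acc |= 57<<0 -> acc=57 shift=7
  byte[10]=0xF7 cont=1 payload=0x77=119: acc |= 119<<7 -> acc=15289 shift=14
  byte[11]=0x12 cont=0 payload=0x12=18: acc |= 18<<14 -> acc=310201 shift=21 [end]
Varint 5: bytes[9:12] = B9 F7 12 -> value 310201 (3 byte(s))
  byte[12]=0x11 cont=0 payload=0x11=17: acc |= 17<<0 -> acc=17 shift=7 [end]
Varint 6: bytes[12:13] = 11 -> value 17 (1 byte(s))

Answer: 1 2 3 3 3 1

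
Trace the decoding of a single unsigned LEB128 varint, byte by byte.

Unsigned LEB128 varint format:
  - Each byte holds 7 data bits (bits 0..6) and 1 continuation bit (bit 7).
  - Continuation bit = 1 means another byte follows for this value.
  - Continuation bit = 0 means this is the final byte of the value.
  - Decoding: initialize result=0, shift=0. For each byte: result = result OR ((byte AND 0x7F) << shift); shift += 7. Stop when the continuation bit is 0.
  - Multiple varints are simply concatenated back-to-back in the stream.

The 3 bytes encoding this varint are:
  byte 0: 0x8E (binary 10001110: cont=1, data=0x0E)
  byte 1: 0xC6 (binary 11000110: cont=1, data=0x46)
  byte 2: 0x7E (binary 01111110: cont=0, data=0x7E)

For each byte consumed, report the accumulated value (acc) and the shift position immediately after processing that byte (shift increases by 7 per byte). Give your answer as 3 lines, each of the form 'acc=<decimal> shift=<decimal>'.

Answer: acc=14 shift=7
acc=8974 shift=14
acc=2073358 shift=21

Derivation:
byte 0=0x8E: payload=0x0E=14, contrib = 14<<0 = 14; acc -> 14, shift -> 7
byte 1=0xC6: payload=0x46=70, contrib = 70<<7 = 8960; acc -> 8974, shift -> 14
byte 2=0x7E: payload=0x7E=126, contrib = 126<<14 = 2064384; acc -> 2073358, shift -> 21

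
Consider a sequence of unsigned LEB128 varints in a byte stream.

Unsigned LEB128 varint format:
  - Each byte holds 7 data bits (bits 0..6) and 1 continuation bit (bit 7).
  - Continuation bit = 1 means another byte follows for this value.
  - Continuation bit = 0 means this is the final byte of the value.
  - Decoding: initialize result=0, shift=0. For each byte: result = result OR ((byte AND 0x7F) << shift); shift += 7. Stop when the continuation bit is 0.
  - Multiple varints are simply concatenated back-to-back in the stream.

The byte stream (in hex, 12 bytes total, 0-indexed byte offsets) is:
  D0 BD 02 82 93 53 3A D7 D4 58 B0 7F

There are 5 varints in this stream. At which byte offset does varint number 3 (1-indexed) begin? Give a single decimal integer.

  byte[0]=0xD0 cont=1 payload=0x50=80: acc |= 80<<0 -> acc=80 shift=7
  byte[1]=0xBD cont=1 payload=0x3D=61: acc |= 61<<7 -> acc=7888 shift=14
  byte[2]=0x02 cont=0 payload=0x02=2: acc |= 2<<14 -> acc=40656 shift=21 [end]
Varint 1: bytes[0:3] = D0 BD 02 -> value 40656 (3 byte(s))
  byte[3]=0x82 cont=1 payload=0x02=2: acc |= 2<<0 -> acc=2 shift=7
  byte[4]=0x93 cont=1 payload=0x13=19: acc |= 19<<7 -> acc=2434 shift=14
  byte[5]=0x53 cont=0 payload=0x53=83: acc |= 83<<14 -> acc=1362306 shift=21 [end]
Varint 2: bytes[3:6] = 82 93 53 -> value 1362306 (3 byte(s))
  byte[6]=0x3A cont=0 payload=0x3A=58: acc |= 58<<0 -> acc=58 shift=7 [end]
Varint 3: bytes[6:7] = 3A -> value 58 (1 byte(s))
  byte[7]=0xD7 cont=1 payload=0x57=87: acc |= 87<<0 -> acc=87 shift=7
  byte[8]=0xD4 cont=1 payload=0x54=84: acc |= 84<<7 -> acc=10839 shift=14
  byte[9]=0x58 cont=0 payload=0x58=88: acc |= 88<<14 -> acc=1452631 shift=21 [end]
Varint 4: bytes[7:10] = D7 D4 58 -> value 1452631 (3 byte(s))
  byte[10]=0xB0 cont=1 payload=0x30=48: acc |= 48<<0 -> acc=48 shift=7
  byte[11]=0x7F cont=0 payload=0x7F=127: acc |= 127<<7 -> acc=16304 shift=14 [end]
Varint 5: bytes[10:12] = B0 7F -> value 16304 (2 byte(s))

Answer: 6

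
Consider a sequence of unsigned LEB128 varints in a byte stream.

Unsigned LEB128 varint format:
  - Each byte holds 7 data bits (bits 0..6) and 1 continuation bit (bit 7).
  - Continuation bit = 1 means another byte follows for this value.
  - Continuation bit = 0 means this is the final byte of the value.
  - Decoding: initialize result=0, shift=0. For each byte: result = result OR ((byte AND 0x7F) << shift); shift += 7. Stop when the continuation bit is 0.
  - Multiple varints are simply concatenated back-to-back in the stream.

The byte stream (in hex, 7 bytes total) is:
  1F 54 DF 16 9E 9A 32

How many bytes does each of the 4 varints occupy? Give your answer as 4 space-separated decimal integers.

  byte[0]=0x1F cont=0 payload=0x1F=31: acc |= 31<<0 -> acc=31 shift=7 [end]
Varint 1: bytes[0:1] = 1F -> value 31 (1 byte(s))
  byte[1]=0x54 cont=0 payload=0x54=84: acc |= 84<<0 -> acc=84 shift=7 [end]
Varint 2: bytes[1:2] = 54 -> value 84 (1 byte(s))
  byte[2]=0xDF cont=1 payload=0x5F=95: acc |= 95<<0 -> acc=95 shift=7
  byte[3]=0x16 cont=0 payload=0x16=22: acc |= 22<<7 -> acc=2911 shift=14 [end]
Varint 3: bytes[2:4] = DF 16 -> value 2911 (2 byte(s))
  byte[4]=0x9E cont=1 payload=0x1E=30: acc |= 30<<0 -> acc=30 shift=7
  byte[5]=0x9A cont=1 payload=0x1A=26: acc |= 26<<7 -> acc=3358 shift=14
  byte[6]=0x32 cont=0 payload=0x32=50: acc |= 50<<14 -> acc=822558 shift=21 [end]
Varint 4: bytes[4:7] = 9E 9A 32 -> value 822558 (3 byte(s))

Answer: 1 1 2 3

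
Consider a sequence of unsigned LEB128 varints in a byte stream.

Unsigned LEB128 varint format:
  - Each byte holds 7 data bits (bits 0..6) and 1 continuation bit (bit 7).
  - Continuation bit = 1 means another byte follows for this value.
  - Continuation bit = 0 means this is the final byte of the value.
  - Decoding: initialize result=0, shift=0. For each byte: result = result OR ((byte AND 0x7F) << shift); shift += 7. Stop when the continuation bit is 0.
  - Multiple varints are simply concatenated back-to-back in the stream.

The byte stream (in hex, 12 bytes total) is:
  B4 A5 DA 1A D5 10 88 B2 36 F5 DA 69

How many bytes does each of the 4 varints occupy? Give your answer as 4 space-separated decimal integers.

Answer: 4 2 3 3

Derivation:
  byte[0]=0xB4 cont=1 payload=0x34=52: acc |= 52<<0 -> acc=52 shift=7
  byte[1]=0xA5 cont=1 payload=0x25=37: acc |= 37<<7 -> acc=4788 shift=14
  byte[2]=0xDA cont=1 payload=0x5A=90: acc |= 90<<14 -> acc=1479348 shift=21
  byte[3]=0x1A cont=0 payload=0x1A=26: acc |= 26<<21 -> acc=56005300 shift=28 [end]
Varint 1: bytes[0:4] = B4 A5 DA 1A -> value 56005300 (4 byte(s))
  byte[4]=0xD5 cont=1 payload=0x55=85: acc |= 85<<0 -> acc=85 shift=7
  byte[5]=0x10 cont=0 payload=0x10=16: acc |= 16<<7 -> acc=2133 shift=14 [end]
Varint 2: bytes[4:6] = D5 10 -> value 2133 (2 byte(s))
  byte[6]=0x88 cont=1 payload=0x08=8: acc |= 8<<0 -> acc=8 shift=7
  byte[7]=0xB2 cont=1 payload=0x32=50: acc |= 50<<7 -> acc=6408 shift=14
  byte[8]=0x36 cont=0 payload=0x36=54: acc |= 54<<14 -> acc=891144 shift=21 [end]
Varint 3: bytes[6:9] = 88 B2 36 -> value 891144 (3 byte(s))
  byte[9]=0xF5 cont=1 payload=0x75=117: acc |= 117<<0 -> acc=117 shift=7
  byte[10]=0xDA cont=1 payload=0x5A=90: acc |= 90<<7 -> acc=11637 shift=14
  byte[11]=0x69 cont=0 payload=0x69=105: acc |= 105<<14 -> acc=1731957 shift=21 [end]
Varint 4: bytes[9:12] = F5 DA 69 -> value 1731957 (3 byte(s))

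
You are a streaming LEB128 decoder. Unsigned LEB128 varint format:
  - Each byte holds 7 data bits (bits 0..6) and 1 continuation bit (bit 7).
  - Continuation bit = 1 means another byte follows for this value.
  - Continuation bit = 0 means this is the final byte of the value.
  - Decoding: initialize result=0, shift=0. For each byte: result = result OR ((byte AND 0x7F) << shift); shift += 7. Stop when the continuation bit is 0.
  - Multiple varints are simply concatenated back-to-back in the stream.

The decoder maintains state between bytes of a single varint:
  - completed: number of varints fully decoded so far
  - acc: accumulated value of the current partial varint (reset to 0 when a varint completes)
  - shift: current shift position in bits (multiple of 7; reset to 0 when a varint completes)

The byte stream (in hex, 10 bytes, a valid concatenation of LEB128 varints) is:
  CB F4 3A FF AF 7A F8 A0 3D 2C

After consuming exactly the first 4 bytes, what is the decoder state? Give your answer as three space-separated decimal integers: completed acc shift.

Answer: 1 127 7

Derivation:
byte[0]=0xCB cont=1 payload=0x4B: acc |= 75<<0 -> completed=0 acc=75 shift=7
byte[1]=0xF4 cont=1 payload=0x74: acc |= 116<<7 -> completed=0 acc=14923 shift=14
byte[2]=0x3A cont=0 payload=0x3A: varint #1 complete (value=965195); reset -> completed=1 acc=0 shift=0
byte[3]=0xFF cont=1 payload=0x7F: acc |= 127<<0 -> completed=1 acc=127 shift=7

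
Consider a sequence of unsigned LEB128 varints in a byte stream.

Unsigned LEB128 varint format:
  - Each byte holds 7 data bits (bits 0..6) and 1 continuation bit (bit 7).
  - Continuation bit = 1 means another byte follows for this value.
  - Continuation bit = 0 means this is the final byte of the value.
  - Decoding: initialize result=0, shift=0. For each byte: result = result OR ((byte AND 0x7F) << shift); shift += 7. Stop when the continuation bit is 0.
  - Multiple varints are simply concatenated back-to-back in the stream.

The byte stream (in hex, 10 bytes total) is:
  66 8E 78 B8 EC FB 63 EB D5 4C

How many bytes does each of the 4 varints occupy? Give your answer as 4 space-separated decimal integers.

Answer: 1 2 4 3

Derivation:
  byte[0]=0x66 cont=0 payload=0x66=102: acc |= 102<<0 -> acc=102 shift=7 [end]
Varint 1: bytes[0:1] = 66 -> value 102 (1 byte(s))
  byte[1]=0x8E cont=1 payload=0x0E=14: acc |= 14<<0 -> acc=14 shift=7
  byte[2]=0x78 cont=0 payload=0x78=120: acc |= 120<<7 -> acc=15374 shift=14 [end]
Varint 2: bytes[1:3] = 8E 78 -> value 15374 (2 byte(s))
  byte[3]=0xB8 cont=1 payload=0x38=56: acc |= 56<<0 -> acc=56 shift=7
  byte[4]=0xEC cont=1 payload=0x6C=108: acc |= 108<<7 -> acc=13880 shift=14
  byte[5]=0xFB cont=1 payload=0x7B=123: acc |= 123<<14 -> acc=2029112 shift=21
  byte[6]=0x63 cont=0 payload=0x63=99: acc |= 99<<21 -> acc=209647160 shift=28 [end]
Varint 3: bytes[3:7] = B8 EC FB 63 -> value 209647160 (4 byte(s))
  byte[7]=0xEB cont=1 payload=0x6B=107: acc |= 107<<0 -> acc=107 shift=7
  byte[8]=0xD5 cont=1 payload=0x55=85: acc |= 85<<7 -> acc=10987 shift=14
  byte[9]=0x4C cont=0 payload=0x4C=76: acc |= 76<<14 -> acc=1256171 shift=21 [end]
Varint 4: bytes[7:10] = EB D5 4C -> value 1256171 (3 byte(s))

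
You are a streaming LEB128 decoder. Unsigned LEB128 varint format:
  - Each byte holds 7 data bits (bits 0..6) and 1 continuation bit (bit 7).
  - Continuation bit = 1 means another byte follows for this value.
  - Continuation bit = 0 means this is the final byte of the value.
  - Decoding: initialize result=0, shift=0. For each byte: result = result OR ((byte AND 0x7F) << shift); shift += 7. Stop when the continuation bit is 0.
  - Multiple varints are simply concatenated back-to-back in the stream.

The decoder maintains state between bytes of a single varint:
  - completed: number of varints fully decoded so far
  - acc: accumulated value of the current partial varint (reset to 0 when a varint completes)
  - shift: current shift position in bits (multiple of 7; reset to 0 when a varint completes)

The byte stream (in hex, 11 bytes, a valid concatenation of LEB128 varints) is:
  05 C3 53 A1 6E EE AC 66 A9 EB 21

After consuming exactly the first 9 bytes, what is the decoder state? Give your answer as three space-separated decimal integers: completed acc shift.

Answer: 4 41 7

Derivation:
byte[0]=0x05 cont=0 payload=0x05: varint #1 complete (value=5); reset -> completed=1 acc=0 shift=0
byte[1]=0xC3 cont=1 payload=0x43: acc |= 67<<0 -> completed=1 acc=67 shift=7
byte[2]=0x53 cont=0 payload=0x53: varint #2 complete (value=10691); reset -> completed=2 acc=0 shift=0
byte[3]=0xA1 cont=1 payload=0x21: acc |= 33<<0 -> completed=2 acc=33 shift=7
byte[4]=0x6E cont=0 payload=0x6E: varint #3 complete (value=14113); reset -> completed=3 acc=0 shift=0
byte[5]=0xEE cont=1 payload=0x6E: acc |= 110<<0 -> completed=3 acc=110 shift=7
byte[6]=0xAC cont=1 payload=0x2C: acc |= 44<<7 -> completed=3 acc=5742 shift=14
byte[7]=0x66 cont=0 payload=0x66: varint #4 complete (value=1676910); reset -> completed=4 acc=0 shift=0
byte[8]=0xA9 cont=1 payload=0x29: acc |= 41<<0 -> completed=4 acc=41 shift=7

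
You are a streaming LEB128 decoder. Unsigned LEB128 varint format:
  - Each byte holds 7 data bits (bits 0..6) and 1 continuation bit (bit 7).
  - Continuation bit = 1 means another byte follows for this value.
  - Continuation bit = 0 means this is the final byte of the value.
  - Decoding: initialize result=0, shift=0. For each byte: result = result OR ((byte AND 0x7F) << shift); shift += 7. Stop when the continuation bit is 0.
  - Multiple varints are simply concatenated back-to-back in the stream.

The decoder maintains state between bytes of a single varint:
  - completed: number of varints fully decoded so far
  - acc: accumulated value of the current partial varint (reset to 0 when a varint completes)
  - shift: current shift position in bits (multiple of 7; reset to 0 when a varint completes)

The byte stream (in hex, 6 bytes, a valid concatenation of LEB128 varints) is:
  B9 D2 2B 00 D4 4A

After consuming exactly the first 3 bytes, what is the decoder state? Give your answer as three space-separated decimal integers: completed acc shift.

Answer: 1 0 0

Derivation:
byte[0]=0xB9 cont=1 payload=0x39: acc |= 57<<0 -> completed=0 acc=57 shift=7
byte[1]=0xD2 cont=1 payload=0x52: acc |= 82<<7 -> completed=0 acc=10553 shift=14
byte[2]=0x2B cont=0 payload=0x2B: varint #1 complete (value=715065); reset -> completed=1 acc=0 shift=0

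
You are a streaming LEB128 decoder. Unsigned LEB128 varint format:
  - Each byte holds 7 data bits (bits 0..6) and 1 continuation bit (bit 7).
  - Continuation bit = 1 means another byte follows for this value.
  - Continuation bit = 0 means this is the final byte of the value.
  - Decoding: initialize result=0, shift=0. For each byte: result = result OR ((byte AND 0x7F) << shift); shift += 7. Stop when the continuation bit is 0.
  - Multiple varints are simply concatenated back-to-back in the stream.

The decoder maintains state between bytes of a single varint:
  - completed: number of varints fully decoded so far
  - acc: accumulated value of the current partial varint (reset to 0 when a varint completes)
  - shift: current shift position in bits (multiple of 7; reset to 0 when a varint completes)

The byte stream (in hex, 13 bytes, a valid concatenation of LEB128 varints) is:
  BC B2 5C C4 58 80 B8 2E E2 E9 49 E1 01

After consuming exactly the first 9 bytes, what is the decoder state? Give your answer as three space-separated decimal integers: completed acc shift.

byte[0]=0xBC cont=1 payload=0x3C: acc |= 60<<0 -> completed=0 acc=60 shift=7
byte[1]=0xB2 cont=1 payload=0x32: acc |= 50<<7 -> completed=0 acc=6460 shift=14
byte[2]=0x5C cont=0 payload=0x5C: varint #1 complete (value=1513788); reset -> completed=1 acc=0 shift=0
byte[3]=0xC4 cont=1 payload=0x44: acc |= 68<<0 -> completed=1 acc=68 shift=7
byte[4]=0x58 cont=0 payload=0x58: varint #2 complete (value=11332); reset -> completed=2 acc=0 shift=0
byte[5]=0x80 cont=1 payload=0x00: acc |= 0<<0 -> completed=2 acc=0 shift=7
byte[6]=0xB8 cont=1 payload=0x38: acc |= 56<<7 -> completed=2 acc=7168 shift=14
byte[7]=0x2E cont=0 payload=0x2E: varint #3 complete (value=760832); reset -> completed=3 acc=0 shift=0
byte[8]=0xE2 cont=1 payload=0x62: acc |= 98<<0 -> completed=3 acc=98 shift=7

Answer: 3 98 7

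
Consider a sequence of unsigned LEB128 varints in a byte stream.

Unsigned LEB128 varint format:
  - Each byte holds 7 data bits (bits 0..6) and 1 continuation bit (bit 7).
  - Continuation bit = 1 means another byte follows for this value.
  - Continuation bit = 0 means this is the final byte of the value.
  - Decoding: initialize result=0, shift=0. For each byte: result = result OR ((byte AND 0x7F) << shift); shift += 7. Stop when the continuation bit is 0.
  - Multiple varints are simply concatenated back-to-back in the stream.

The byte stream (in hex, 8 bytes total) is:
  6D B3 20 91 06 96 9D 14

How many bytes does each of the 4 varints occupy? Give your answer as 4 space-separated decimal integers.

  byte[0]=0x6D cont=0 payload=0x6D=109: acc |= 109<<0 -> acc=109 shift=7 [end]
Varint 1: bytes[0:1] = 6D -> value 109 (1 byte(s))
  byte[1]=0xB3 cont=1 payload=0x33=51: acc |= 51<<0 -> acc=51 shift=7
  byte[2]=0x20 cont=0 payload=0x20=32: acc |= 32<<7 -> acc=4147 shift=14 [end]
Varint 2: bytes[1:3] = B3 20 -> value 4147 (2 byte(s))
  byte[3]=0x91 cont=1 payload=0x11=17: acc |= 17<<0 -> acc=17 shift=7
  byte[4]=0x06 cont=0 payload=0x06=6: acc |= 6<<7 -> acc=785 shift=14 [end]
Varint 3: bytes[3:5] = 91 06 -> value 785 (2 byte(s))
  byte[5]=0x96 cont=1 payload=0x16=22: acc |= 22<<0 -> acc=22 shift=7
  byte[6]=0x9D cont=1 payload=0x1D=29: acc |= 29<<7 -> acc=3734 shift=14
  byte[7]=0x14 cont=0 payload=0x14=20: acc |= 20<<14 -> acc=331414 shift=21 [end]
Varint 4: bytes[5:8] = 96 9D 14 -> value 331414 (3 byte(s))

Answer: 1 2 2 3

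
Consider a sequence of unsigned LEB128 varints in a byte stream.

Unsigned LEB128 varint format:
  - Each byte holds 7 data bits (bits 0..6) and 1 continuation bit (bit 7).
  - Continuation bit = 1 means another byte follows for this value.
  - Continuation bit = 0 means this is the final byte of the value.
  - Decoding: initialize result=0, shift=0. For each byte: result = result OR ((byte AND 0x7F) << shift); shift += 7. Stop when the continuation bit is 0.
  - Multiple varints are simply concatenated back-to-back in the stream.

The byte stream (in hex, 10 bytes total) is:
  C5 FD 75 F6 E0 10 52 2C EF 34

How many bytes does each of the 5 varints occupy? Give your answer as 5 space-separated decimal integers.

Answer: 3 3 1 1 2

Derivation:
  byte[0]=0xC5 cont=1 payload=0x45=69: acc |= 69<<0 -> acc=69 shift=7
  byte[1]=0xFD cont=1 payload=0x7D=125: acc |= 125<<7 -> acc=16069 shift=14
  byte[2]=0x75 cont=0 payload=0x75=117: acc |= 117<<14 -> acc=1932997 shift=21 [end]
Varint 1: bytes[0:3] = C5 FD 75 -> value 1932997 (3 byte(s))
  byte[3]=0xF6 cont=1 payload=0x76=118: acc |= 118<<0 -> acc=118 shift=7
  byte[4]=0xE0 cont=1 payload=0x60=96: acc |= 96<<7 -> acc=12406 shift=14
  byte[5]=0x10 cont=0 payload=0x10=16: acc |= 16<<14 -> acc=274550 shift=21 [end]
Varint 2: bytes[3:6] = F6 E0 10 -> value 274550 (3 byte(s))
  byte[6]=0x52 cont=0 payload=0x52=82: acc |= 82<<0 -> acc=82 shift=7 [end]
Varint 3: bytes[6:7] = 52 -> value 82 (1 byte(s))
  byte[7]=0x2C cont=0 payload=0x2C=44: acc |= 44<<0 -> acc=44 shift=7 [end]
Varint 4: bytes[7:8] = 2C -> value 44 (1 byte(s))
  byte[8]=0xEF cont=1 payload=0x6F=111: acc |= 111<<0 -> acc=111 shift=7
  byte[9]=0x34 cont=0 payload=0x34=52: acc |= 52<<7 -> acc=6767 shift=14 [end]
Varint 5: bytes[8:10] = EF 34 -> value 6767 (2 byte(s))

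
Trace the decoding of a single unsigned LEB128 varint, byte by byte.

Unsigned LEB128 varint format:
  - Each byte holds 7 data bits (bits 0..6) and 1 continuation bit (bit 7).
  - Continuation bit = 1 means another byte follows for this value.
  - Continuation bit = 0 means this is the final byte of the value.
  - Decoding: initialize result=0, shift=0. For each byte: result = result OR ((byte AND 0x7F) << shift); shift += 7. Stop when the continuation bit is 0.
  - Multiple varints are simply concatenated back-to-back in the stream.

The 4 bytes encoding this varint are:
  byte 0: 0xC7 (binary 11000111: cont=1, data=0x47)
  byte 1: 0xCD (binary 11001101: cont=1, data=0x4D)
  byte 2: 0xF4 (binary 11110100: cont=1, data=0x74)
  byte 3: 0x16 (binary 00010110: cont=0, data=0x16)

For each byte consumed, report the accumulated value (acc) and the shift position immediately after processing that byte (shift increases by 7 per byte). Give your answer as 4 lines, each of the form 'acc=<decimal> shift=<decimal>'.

Answer: acc=71 shift=7
acc=9927 shift=14
acc=1910471 shift=21
acc=48047815 shift=28

Derivation:
byte 0=0xC7: payload=0x47=71, contrib = 71<<0 = 71; acc -> 71, shift -> 7
byte 1=0xCD: payload=0x4D=77, contrib = 77<<7 = 9856; acc -> 9927, shift -> 14
byte 2=0xF4: payload=0x74=116, contrib = 116<<14 = 1900544; acc -> 1910471, shift -> 21
byte 3=0x16: payload=0x16=22, contrib = 22<<21 = 46137344; acc -> 48047815, shift -> 28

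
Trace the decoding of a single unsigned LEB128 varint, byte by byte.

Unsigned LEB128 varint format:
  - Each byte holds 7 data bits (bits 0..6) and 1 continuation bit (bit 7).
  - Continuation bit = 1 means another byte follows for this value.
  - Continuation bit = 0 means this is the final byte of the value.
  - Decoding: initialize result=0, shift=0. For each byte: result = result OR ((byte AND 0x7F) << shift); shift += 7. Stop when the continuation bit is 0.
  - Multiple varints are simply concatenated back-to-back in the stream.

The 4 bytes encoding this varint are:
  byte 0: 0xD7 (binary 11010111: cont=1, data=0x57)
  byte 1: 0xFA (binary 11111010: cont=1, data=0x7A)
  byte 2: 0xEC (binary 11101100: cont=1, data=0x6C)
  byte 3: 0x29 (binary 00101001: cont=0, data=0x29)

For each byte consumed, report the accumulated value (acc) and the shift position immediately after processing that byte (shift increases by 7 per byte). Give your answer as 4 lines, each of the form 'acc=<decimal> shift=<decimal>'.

byte 0=0xD7: payload=0x57=87, contrib = 87<<0 = 87; acc -> 87, shift -> 7
byte 1=0xFA: payload=0x7A=122, contrib = 122<<7 = 15616; acc -> 15703, shift -> 14
byte 2=0xEC: payload=0x6C=108, contrib = 108<<14 = 1769472; acc -> 1785175, shift -> 21
byte 3=0x29: payload=0x29=41, contrib = 41<<21 = 85983232; acc -> 87768407, shift -> 28

Answer: acc=87 shift=7
acc=15703 shift=14
acc=1785175 shift=21
acc=87768407 shift=28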